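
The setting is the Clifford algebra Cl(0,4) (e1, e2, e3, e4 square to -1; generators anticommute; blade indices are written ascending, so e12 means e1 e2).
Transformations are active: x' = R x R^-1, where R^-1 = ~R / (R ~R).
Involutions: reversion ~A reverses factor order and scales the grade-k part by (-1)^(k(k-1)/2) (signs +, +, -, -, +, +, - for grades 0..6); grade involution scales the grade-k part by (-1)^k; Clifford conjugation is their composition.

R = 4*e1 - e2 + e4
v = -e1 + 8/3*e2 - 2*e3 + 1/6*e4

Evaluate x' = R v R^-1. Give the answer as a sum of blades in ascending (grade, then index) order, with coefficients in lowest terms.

~R = 4*e1 - e2 + e4, and R ~R = -18, so R^-1 = ~R / (-18).
R v = 13/2 + 29/3*e12 - 8*e13 + 5/3*e14 + 2*e23 - 17/6*e24 + 2*e34
Answer: -17/9*e1 - 35/18*e2 + 2*e3 - 8/9*e4


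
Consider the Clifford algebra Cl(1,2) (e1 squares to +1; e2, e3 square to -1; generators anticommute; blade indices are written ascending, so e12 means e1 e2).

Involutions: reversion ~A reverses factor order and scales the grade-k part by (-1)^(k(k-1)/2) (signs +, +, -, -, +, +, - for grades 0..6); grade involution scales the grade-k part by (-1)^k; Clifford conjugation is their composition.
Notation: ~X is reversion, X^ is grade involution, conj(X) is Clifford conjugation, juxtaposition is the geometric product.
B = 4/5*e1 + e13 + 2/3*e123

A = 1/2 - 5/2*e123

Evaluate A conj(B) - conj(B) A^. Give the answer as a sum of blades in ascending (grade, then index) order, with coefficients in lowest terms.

first term: 5/3 - 2/5*e1 - 5/2*e2 - 1/2*e13 + 2*e23 + 1/3*e123
second term: -5/3 - 2/5*e1 + 5/2*e2 - 1/2*e13 - 2*e23 + 1/3*e123
Answer: 10/3 - 5*e2 + 4*e23


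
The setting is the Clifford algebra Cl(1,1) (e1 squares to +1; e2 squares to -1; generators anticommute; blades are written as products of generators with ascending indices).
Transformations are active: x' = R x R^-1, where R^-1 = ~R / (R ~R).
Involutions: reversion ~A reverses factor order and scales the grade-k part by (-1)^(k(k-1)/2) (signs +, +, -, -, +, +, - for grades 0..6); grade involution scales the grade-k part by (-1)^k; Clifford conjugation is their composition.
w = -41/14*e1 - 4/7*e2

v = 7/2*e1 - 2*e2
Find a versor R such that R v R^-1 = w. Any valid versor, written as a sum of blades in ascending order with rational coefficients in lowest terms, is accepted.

A norm check does it: q(v) = q(w) = 33/4, hence R = v + w = 4/7*e1 - 18/7*e2 realises the map — parallel part kept, (v - w)/2 negated, v carried to w.
Answer: 4/7*e1 - 18/7*e2


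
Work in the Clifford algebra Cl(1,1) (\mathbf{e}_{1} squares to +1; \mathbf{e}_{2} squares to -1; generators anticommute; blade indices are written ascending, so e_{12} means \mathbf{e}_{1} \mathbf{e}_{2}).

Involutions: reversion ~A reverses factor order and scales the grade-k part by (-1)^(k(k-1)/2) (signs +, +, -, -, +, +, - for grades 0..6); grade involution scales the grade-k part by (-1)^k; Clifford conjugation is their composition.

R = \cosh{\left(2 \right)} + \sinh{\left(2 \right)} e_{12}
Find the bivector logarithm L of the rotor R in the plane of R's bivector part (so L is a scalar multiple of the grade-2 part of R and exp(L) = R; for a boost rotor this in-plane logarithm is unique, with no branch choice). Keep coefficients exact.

The scalar part of R is \cosh{\left(2 \right)}, so cosh pins the rapidity up to sign — the sign comes from the bivector part; dividing that part by sinh of the rapidity yields the plane, and the in-plane L = rapidity * plane is unique because the two sign choices cancel.
Concretely: cosh(rapidity) = \cosh{\left(2 \right)} gives rapidity = ±2, and since rapidity/sinh(rapidity) is even the sign is immaterial: L = (rapidity/sinh(rapidity)) * <R>_2 = (\frac{2}{\sinh{\left(2 \right)}}) * <R>_2.
Answer: 2 e_{12}


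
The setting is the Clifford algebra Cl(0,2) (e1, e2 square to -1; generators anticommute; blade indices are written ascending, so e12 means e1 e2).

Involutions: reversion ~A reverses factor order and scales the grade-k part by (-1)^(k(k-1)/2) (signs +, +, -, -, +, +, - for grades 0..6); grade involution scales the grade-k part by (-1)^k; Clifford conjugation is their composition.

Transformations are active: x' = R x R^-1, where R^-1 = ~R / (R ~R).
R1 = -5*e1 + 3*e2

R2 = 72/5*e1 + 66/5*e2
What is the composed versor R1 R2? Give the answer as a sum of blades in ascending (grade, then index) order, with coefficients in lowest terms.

Distribute over the terms of R1 (each basis-blade product reordered to ascending indices, repeated generators contracted through their squares):
(-5*e1) R2 = 72 - 66*e12
(3*e2) R2 = -198/5 - 216/5*e12
Summing the partial products and collecting blades:
Answer: 162/5 - 546/5*e12


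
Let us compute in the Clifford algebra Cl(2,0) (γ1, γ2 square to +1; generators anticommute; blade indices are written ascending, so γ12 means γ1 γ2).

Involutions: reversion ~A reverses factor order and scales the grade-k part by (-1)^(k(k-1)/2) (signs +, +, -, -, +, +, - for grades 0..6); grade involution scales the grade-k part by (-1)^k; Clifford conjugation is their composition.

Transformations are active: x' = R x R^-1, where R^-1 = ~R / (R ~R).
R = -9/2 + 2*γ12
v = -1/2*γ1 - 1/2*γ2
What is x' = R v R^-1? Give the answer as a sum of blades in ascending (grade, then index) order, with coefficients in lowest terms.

~R = -9/2 - 2*γ12, and R ~R = 97/4, so R^-1 = ~R / (97/4).
R v = 5/4*γ1 + 13/4*γ2
Answer: 7/194*γ1 - 137/194*γ2


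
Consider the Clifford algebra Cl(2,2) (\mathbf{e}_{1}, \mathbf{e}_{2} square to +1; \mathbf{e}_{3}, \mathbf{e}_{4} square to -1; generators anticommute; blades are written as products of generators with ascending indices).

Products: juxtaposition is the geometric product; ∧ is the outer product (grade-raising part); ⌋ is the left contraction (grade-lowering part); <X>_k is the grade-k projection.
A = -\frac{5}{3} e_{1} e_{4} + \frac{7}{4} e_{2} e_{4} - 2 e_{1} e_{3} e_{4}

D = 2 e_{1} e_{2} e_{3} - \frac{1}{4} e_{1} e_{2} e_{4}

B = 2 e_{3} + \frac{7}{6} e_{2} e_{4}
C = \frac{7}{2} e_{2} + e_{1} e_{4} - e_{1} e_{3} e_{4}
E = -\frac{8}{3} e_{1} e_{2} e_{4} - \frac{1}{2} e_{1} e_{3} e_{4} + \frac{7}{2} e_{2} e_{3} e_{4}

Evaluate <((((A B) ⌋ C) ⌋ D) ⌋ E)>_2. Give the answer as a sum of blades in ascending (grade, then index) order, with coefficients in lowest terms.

step 1: \frac{49}{24} - \frac{35}{18} e_{1} e_{2} - 4 e_{1} e_{4} + \frac{7}{3} e_{1} e_{2} e_{3} + \frac{10}{3} e_{1} e_{3} e_{4} - \frac{7}{2} e_{2} e_{3} e_{4}
step 2: -\frac{2}{3} + \frac{343}{48} e_{2} - 4 e_{3} + \frac{49}{24} e_{1} e_{4} - \frac{49}{24} e_{1} e_{3} e_{4}
step 3: \frac{49}{96} e_{2} + 8 e_{1} e_{2} - \frac{343}{24} e_{1} e_{3} + \frac{343}{192} e_{1} e_{4} - \frac{4}{3} e_{1} e_{2} e_{3} + \frac{1}{6} e_{1} e_{2} e_{4}
step 4: -\frac{4}{9} + \frac{343}{72} e_{2} + \frac{343}{384} e_{3} + \frac{1367}{48} e_{4} + \frac{49}{36} e_{1} e_{4} + \frac{343}{192} e_{3} e_{4}
step 5: \frac{49}{36} e_{1} e_{4} + \frac{343}{192} e_{3} e_{4}
Answer: \frac{49}{36} e_{1} e_{4} + \frac{343}{192} e_{3} e_{4}


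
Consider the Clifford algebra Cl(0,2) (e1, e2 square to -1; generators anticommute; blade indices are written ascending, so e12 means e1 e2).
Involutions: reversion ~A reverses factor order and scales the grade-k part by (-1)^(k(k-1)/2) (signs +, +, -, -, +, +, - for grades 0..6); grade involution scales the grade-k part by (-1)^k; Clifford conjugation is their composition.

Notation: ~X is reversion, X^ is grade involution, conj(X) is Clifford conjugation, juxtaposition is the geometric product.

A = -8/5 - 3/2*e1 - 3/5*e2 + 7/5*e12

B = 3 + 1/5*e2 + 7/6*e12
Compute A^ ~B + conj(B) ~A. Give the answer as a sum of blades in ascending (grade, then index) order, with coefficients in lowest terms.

first term: -493/150 + 88/25*e1 + 323/100*e2 + 191/30*e12
second term: -983/150 - 123/25*e1 + 27/100*e2 - 79/30*e12
Answer: -246/25 - 7/5*e1 + 7/2*e2 + 56/15*e12


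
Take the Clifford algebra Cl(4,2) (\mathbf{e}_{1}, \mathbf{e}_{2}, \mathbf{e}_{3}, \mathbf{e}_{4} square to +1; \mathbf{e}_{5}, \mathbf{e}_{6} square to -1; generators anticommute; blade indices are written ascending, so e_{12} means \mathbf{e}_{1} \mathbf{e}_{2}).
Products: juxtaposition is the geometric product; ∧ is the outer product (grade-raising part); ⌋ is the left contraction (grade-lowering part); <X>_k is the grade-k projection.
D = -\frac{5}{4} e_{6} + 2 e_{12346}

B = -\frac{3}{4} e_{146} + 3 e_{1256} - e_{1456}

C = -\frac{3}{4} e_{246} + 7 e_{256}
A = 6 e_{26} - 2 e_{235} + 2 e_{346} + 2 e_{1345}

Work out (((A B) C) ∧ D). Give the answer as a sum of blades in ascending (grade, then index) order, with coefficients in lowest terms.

step 1: \frac{3}{2} e_{13} - 18 e_{15} + 2 e_{36} - \frac{9}{2} e_{124} - 2 e_{135} - 6 e_{136} - \frac{3}{2} e_{356} + 6 e_{1245} - 6 e_{2346} + 6 e_{12345} - 2 e_{12346} + \frac{3}{2} e_{123456}
step 2: -\frac{9}{2} e_{3} - \frac{3}{2} e_{13} - \frac{27}{8} e_{16} - \frac{21}{2} e_{23} - 126 e_{126} - \frac{21}{2} e_{134} + \frac{9}{8} e_{135} - 42 e_{146} + \frac{9}{2} e_{156} - \frac{3}{2} e_{234} + 14 e_{235} + 42 e_{345} + \frac{9}{2} e_{1234} - 42 e_{1235} + 14 e_{1236} + 14 e_{1345} + 42 e_{1346} - \frac{9}{2} e_{1356} + \frac{63}{2} e_{1456} + \frac{9}{8} e_{2345} + \frac{9}{8} e_{12346} - \frac{21}{2} e_{12356} + \frac{27}{2} e_{12456} - \frac{3}{2} e_{123456}
step 3: \frac{45}{8} e_{36} + \frac{15}{8} e_{136} + \frac{105}{8} e_{236} + \frac{105}{8} e_{1346} - \frac{45}{32} e_{1356} + \frac{15}{8} e_{2346} - \frac{35}{2} e_{2356} - \frac{105}{2} e_{3456} - \frac{45}{8} e_{12346} + \frac{105}{2} e_{12356} - \frac{35}{2} e_{13456} - \frac{45}{32} e_{23456}
Answer: \frac{45}{8} e_{36} + \frac{15}{8} e_{136} + \frac{105}{8} e_{236} + \frac{105}{8} e_{1346} - \frac{45}{32} e_{1356} + \frac{15}{8} e_{2346} - \frac{35}{2} e_{2356} - \frac{105}{2} e_{3456} - \frac{45}{8} e_{12346} + \frac{105}{2} e_{12356} - \frac{35}{2} e_{13456} - \frac{45}{32} e_{23456}


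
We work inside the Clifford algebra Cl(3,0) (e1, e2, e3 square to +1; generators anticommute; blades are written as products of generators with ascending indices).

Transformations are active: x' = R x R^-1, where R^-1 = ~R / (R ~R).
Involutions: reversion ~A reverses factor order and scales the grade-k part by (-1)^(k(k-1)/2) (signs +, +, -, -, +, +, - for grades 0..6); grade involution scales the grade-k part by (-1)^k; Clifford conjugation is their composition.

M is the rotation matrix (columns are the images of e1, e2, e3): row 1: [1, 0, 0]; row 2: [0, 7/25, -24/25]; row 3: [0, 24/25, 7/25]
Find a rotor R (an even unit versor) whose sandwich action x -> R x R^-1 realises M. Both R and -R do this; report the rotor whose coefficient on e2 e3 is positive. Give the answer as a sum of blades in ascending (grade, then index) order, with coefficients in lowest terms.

Method: write R = a + b12*e1 e2 + b13*e1 e3 + b23*e2 e3 with a^2 + b12^2 + b13^2 + b23^2 = 1 (so R^-1 = ~R). Expanding the columns R e_j ~R gives tr M = 4a^2 - 1 and, from the antisymmetric part, M21 - M12 = -4a*b12, M13 - M31 = 4a*b13, M32 - M23 = -4a*b23.
Here tr M = 39/25, so a^2 = (1 + tr M)/4 = 16/25 and a = ±4/5. Taking a = 4/5: M21 - M12 = 0, M13 - M31 = 0, M32 - M23 = 48/25, giving b12 = 0, b13 = 0, b23 = -3/5, i.e. R = 4/5 - 3/5*e2 e3.
Its e2 e3 coefficient is negative, so report the other preimage -R.
Answer: -4/5 + 3/5*e2 e3. Key observation: the double cover Spin(3) -> SO(3) sends R and -R to the same matrix (trace 39/25 here), so the stated sign of the e2 e3 coefficient is what selects one sheet.


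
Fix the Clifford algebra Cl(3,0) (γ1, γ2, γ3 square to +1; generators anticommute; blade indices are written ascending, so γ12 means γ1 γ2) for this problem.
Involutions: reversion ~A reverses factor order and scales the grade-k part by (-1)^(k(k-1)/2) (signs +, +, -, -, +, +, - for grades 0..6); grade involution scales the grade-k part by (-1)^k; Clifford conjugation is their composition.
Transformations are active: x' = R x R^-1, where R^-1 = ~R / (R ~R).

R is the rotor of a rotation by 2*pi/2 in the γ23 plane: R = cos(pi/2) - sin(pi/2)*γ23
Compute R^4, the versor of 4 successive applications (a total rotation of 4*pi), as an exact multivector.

The rotor phase is half the rotation angle and phases add under composition, so 4 steps in the γ23 plane accumulate phase 4*(pi/2) = 2*pi: R^4 = cos(2*pi) - sin(2*pi)*γ23.
cos(2*pi) = 1 and sin(2*pi) = 0, so R^4 = 1. The total rotation 4*pi is 2 full turns, so every vector returns to itself, yet the rotor is +1, back on the identity sheet (an even number of 2*pi turns).
Answer: 1


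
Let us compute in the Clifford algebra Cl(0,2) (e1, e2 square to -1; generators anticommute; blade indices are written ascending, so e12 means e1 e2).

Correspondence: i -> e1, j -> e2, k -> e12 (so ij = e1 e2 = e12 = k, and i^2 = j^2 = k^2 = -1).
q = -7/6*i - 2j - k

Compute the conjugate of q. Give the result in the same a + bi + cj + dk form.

In blades: q = -7/6*e1 - 2*e2 - e12.
Conjugation here is Clifford conjugation: the scalar is fixed and the grade-1 and grade-2 blades all flip sign, giving 7/6*e1 + 2*e2 + e12; translating back:
Answer: 7/6*i + 2j + k


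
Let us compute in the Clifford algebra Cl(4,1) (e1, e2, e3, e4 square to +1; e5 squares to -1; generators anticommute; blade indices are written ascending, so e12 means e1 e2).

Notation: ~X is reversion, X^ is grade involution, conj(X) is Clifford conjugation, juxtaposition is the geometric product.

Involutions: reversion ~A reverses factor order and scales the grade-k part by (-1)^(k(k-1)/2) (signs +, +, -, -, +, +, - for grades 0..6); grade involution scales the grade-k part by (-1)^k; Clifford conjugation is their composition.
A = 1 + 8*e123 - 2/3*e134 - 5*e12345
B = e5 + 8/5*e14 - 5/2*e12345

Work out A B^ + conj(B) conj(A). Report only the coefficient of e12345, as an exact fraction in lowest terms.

first term: 25/2 - 16/15*e3 - e5 + 8/5*e14 + 5/3*e25 - 20*e45 + 64/5*e234 + 8*e235 - 5*e1234 - 8*e1235 + 2/3*e1345 + 5/2*e12345
second term: -25/2 + 16/15*e3 - e5 - 8/5*e14 + 5/3*e25 - 20*e45 + 64/5*e234 + 8*e235 + 5*e1234 + 8*e1235 - 2/3*e1345 + 5/2*e12345
Answer: 5


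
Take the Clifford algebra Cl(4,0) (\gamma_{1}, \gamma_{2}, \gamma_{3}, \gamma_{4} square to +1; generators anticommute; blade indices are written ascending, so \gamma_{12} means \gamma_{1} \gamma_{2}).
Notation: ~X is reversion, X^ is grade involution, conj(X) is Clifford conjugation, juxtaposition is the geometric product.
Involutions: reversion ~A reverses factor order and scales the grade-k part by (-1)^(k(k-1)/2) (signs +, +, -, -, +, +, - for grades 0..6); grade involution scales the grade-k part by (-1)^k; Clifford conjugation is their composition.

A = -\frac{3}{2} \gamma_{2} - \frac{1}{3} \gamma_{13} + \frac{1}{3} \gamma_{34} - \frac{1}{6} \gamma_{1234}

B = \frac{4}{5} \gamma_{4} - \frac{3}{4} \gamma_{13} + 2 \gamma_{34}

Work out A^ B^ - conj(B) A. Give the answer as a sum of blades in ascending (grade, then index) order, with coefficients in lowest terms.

first term: -\frac{11}{12} - \frac{4}{15} \gamma_{3} + \frac{1}{3} \gamma_{12} - \frac{5}{12} \gamma_{14} - \frac{43}{40} \gamma_{24} + \frac{151}{120} \gamma_{123} + \frac{4}{15} \gamma_{134} + 3 \gamma_{234}
second term: \frac{11}{12} + \frac{4}{15} \gamma_{3} - \frac{1}{3} \gamma_{12} - \frac{5}{12} \gamma_{14} - \frac{53}{40} \gamma_{24} + \frac{119}{120} \gamma_{123} + \frac{4}{15} \gamma_{134} + 3 \gamma_{234}
Answer: -\frac{11}{6} - \frac{8}{15} \gamma_{3} + \frac{2}{3} \gamma_{12} + \frac{1}{4} \gamma_{24} + \frac{4}{15} \gamma_{123}


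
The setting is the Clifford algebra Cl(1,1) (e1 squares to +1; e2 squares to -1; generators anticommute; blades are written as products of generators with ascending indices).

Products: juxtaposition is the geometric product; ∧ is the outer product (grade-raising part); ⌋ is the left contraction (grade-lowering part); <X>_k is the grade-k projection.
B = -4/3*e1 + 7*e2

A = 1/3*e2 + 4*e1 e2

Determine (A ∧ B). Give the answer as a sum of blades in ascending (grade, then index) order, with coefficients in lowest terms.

step 1: 4/9*e1 e2
Answer: 4/9*e1 e2


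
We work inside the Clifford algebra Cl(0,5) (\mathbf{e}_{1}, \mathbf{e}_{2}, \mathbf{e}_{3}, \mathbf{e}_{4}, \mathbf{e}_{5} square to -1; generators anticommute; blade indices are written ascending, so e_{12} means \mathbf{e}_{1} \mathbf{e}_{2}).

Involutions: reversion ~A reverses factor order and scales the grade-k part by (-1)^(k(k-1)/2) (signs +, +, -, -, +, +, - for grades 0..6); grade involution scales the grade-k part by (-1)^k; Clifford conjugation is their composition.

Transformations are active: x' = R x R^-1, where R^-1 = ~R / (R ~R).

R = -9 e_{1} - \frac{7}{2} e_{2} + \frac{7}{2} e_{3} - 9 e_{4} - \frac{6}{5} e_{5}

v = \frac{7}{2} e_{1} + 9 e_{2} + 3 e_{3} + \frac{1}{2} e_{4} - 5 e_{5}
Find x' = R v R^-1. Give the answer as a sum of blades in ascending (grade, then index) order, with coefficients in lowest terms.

~R = -9 e_{1} - \frac{7}{2} e_{2} + \frac{7}{2} e_{3} - 9 e_{4} - \frac{6}{5} e_{5}, and R ~R = -\frac{9397}{50}, so R^-1 = ~R / (-\frac{9397}{50}).
R v = 51 - \frac{275}{4} e_{12} - \frac{157}{4} e_{13} + 27 e_{14} + \frac{246}{5} e_{15} - 42 e_{23} + \frac{317}{4} e_{24} + \frac{283}{10} e_{25} + \frac{115}{4} e_{34} - \frac{139}{10} e_{35} + \frac{228}{5} e_{45}
Answer: \frac{26021}{18794} e_{1} - \frac{66723}{9397} e_{2} - \frac{46041}{9397} e_{3} + \frac{82403}{18794} e_{4} + \frac{53105}{9397} e_{5}


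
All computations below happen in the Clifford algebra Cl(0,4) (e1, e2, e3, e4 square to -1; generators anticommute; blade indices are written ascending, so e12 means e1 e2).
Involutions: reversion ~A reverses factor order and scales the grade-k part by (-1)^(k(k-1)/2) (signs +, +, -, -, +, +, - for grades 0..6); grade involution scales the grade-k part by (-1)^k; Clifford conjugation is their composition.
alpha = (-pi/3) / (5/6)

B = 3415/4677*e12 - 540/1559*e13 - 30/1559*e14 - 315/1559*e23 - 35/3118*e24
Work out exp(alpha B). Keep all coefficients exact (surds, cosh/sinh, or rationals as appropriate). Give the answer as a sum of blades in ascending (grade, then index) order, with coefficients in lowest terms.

B^2 term by term: the squares give (3415/4677)^2*(e12)^2 + (-540/1559)^2*(e13)^2 + (-30/1559)^2*(e14)^2 + (-315/1559)^2*(e23)^2 + (-35/3118)^2*(e24)^2 = 11662225/21874329*(-1) + 291600/2430481*(-1) + 900/2430481*(-1) + 99225/2430481*(-1) + 1225/9721924*(-1) = -25/36 (each basis 2-blade squares to minus the product of its generators' squares); cross terms between blades sharing an index anticommute and cancel; the commuting (index-disjoint) pairs give grade-4 terms 2*c*c'*(blade product), which cancel blade by blade — e1234: -18900/2430481 + 18900/2430481 = 0 — confirming B is simple. So B^2 = -25/36.
B^2 = -25/36 — the negative square puts this in the circular regime; l = 5/6, alpha*l = -pi/3, so exp(alpha B) = cos(-pi/3) + (sin(-pi/3)/(5/6))*B = 1/2 + (-3*sqrt(3)/5)*B.
Answer: 1/2 - 683*sqrt(3)/1559*e12 + 324*sqrt(3)/1559*e13 + 18*sqrt(3)/1559*e14 + 189*sqrt(3)/1559*e23 + 21*sqrt(3)/3118*e24


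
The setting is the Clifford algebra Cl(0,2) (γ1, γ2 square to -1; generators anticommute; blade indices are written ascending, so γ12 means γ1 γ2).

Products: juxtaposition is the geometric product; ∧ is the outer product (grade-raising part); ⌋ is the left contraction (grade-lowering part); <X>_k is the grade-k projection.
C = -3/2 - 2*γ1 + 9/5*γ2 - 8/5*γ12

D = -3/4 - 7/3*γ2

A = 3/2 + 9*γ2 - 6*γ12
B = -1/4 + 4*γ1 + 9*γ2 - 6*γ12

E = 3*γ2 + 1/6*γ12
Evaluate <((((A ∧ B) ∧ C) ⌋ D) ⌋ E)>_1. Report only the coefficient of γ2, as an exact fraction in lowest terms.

step 1: -3/8 + 6*γ1 + 45/4*γ2 - 87/2*γ12
step 2: 9/16 - 33/4*γ1 - 351/20*γ2 + 1983/20*γ12
step 3: -13239/320 - 21/16*γ2
step 4: 63/16 - 7/32*γ1 - 39717/320*γ2 - 4413/640*γ12
step 5: -7/32*γ1 - 39717/320*γ2
Answer: -39717/320


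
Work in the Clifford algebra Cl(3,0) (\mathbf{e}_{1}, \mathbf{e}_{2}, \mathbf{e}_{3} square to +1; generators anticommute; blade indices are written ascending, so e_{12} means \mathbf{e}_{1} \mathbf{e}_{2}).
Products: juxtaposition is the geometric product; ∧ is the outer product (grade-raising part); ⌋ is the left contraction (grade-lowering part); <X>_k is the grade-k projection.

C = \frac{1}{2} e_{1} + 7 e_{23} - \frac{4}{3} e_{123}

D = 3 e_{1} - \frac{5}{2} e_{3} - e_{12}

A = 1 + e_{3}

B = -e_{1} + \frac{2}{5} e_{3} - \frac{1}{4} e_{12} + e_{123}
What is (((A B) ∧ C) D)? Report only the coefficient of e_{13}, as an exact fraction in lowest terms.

step 1: \frac{2}{5} - e_{1} + \frac{2}{5} e_{3} + \frac{3}{4} e_{12} + e_{13} + \frac{3}{4} e_{123}
step 2: \frac{1}{5} e_{1} - \frac{1}{5} e_{13} + \frac{14}{5} e_{23} - \frac{113}{15} e_{123}
step 3: \frac{3}{5} + \frac{1}{2} e_{1} - \frac{36}{5} e_{2} - \frac{104}{15} e_{3} + \frac{113}{6} e_{12} + \frac{23}{10} e_{13} - \frac{112}{5} e_{23} + \frac{42}{5} e_{123}
Answer: \frac{23}{10}


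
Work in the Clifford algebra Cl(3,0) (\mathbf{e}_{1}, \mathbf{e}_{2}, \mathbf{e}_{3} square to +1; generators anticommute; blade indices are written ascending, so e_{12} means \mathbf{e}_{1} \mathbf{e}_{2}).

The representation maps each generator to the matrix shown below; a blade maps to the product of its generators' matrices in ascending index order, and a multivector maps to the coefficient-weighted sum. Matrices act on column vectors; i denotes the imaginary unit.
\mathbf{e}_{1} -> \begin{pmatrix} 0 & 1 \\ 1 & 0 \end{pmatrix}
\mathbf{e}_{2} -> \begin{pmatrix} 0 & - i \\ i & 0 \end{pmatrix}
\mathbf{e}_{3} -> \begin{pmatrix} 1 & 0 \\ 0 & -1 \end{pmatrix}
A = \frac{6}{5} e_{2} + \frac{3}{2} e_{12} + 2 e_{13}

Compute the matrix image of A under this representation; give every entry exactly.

Bivector images (products of the table entries): rho(e_{12}) = rho(\mathbf{e}_{1})rho(\mathbf{e}_{2}) = \begin{pmatrix} i & 0 \\ 0 & - i \end{pmatrix}; rho(e_{13}) = rho(\mathbf{e}_{1})rho(\mathbf{e}_{3}) = \begin{pmatrix} 0 & -1 \\ 1 & 0 \end{pmatrix}.
M = (\frac{6}{5})*rho(e_{2}) + (\frac{3}{2})*rho(e_{12}) + (2)*rho(e_{13}), summed entrywise:
Answer: \begin{pmatrix} \frac{3 i}{2} & -2 - \frac{6 i}{5} \\ 2 + \frac{6 i}{5} & - \frac{3 i}{2} \end{pmatrix}


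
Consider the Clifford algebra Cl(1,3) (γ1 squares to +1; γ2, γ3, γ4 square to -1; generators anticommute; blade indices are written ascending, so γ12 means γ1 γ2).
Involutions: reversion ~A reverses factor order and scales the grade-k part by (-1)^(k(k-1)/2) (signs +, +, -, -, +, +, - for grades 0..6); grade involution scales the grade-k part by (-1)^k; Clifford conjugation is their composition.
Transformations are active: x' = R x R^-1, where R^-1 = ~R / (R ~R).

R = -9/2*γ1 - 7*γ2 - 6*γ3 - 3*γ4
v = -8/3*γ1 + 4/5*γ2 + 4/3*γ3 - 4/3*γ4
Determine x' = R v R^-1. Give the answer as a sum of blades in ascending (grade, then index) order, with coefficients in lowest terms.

~R = -9/2*γ1 - 7*γ2 - 6*γ3 - 3*γ4, and R ~R = -295/4, so R^-1 = ~R / (-295/4).
R v = 108/5 - 334/15*γ12 - 22*γ13 - 2*γ14 - 68/15*γ23 + 176/15*γ24 + 12*γ34
Answer: 23464/4425*γ1 + 4868/1475*γ2 + 9652/4425*γ3 + 13676/4425*γ4


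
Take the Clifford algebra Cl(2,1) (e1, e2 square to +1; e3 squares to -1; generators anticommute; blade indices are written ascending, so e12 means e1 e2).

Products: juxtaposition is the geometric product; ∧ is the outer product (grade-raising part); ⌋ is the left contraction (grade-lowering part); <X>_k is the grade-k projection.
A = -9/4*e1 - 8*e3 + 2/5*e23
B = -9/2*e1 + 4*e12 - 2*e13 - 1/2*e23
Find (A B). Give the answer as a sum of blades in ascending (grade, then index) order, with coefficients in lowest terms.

step 1: 397/40 + 16*e1 - 5*e2 + 9/2*e3 + 4/5*e12 - 188/5*e13 - 1307/40*e123
Answer: 397/40 + 16*e1 - 5*e2 + 9/2*e3 + 4/5*e12 - 188/5*e13 - 1307/40*e123


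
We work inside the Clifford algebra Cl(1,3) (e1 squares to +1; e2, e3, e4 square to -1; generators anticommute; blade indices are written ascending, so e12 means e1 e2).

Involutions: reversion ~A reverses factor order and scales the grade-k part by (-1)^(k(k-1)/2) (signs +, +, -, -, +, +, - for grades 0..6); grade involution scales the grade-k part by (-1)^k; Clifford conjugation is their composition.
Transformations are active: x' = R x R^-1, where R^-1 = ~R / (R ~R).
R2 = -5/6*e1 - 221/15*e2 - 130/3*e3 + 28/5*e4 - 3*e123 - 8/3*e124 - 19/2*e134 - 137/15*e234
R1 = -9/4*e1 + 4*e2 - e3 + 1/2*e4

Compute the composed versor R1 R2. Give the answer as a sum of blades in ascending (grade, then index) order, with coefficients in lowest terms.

Distribute over the terms of R1 (each basis-blade product reordered to ascending indices, repeated generators contracted through their squares):
(-9/4*e1) R2 = 15/8 + 663/20*e12 + 195/2*e13 - 63/5*e14 + 27/4*e23 + 6*e24 + 171/8*e34 + 411/20*e1234
(4*e2) R2 = 884/15 + 10/3*e12 - 12*e13 - 32/3*e14 - 520/3*e23 + 112/5*e24 + 548/15*e34 + 38*e1234
(-e3) R2 = -130/3 - 3*e12 - 5/6*e13 + 19/2*e14 - 221/15*e23 + 137/15*e24 - 28/5*e34 + 8/3*e1234
(1/2*e4) R2 = -14/5 + 4/3*e12 + 19/4*e13 + 5/12*e14 + 137/30*e23 + 221/30*e24 + 65/3*e34 + 3/2*e1234
Summing the partial products and collecting blades:
Answer: 587/40 + 2089/60*e12 + 1073/12*e13 - 267/20*e14 - 707/4*e23 + 449/10*e24 + 2959/40*e34 + 3763/60*e1234


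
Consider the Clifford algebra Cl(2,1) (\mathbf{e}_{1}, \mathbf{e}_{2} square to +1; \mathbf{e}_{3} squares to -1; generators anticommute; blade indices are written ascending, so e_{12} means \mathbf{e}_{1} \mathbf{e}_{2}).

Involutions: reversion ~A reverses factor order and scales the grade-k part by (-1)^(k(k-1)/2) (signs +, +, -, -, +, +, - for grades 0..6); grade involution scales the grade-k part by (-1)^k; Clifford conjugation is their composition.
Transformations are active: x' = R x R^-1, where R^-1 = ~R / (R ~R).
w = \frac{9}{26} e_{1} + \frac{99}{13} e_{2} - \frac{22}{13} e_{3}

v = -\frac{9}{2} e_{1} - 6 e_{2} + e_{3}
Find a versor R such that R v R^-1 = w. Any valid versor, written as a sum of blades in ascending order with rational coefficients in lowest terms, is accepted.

Sketch: the shared square \frac{221}{4} makes R = v + w = -\frac{54}{13} e_{1} + \frac{21}{13} e_{2} - \frac{9}{13} e_{3} the natural versor; its sandwich fixes that direction, negates (v - w)/2, and sends v to w.
Answer: -\frac{54}{13} e_{1} + \frac{21}{13} e_{2} - \frac{9}{13} e_{3}


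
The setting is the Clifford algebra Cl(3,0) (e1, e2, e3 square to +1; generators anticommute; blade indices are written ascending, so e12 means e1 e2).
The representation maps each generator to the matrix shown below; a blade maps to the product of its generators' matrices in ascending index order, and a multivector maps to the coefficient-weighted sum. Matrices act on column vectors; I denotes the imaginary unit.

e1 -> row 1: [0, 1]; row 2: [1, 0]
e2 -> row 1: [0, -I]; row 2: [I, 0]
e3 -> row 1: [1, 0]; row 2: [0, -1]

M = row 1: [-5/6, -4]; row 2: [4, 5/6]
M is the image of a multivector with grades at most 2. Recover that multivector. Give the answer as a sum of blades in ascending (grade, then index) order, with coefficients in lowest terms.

Method: 1, rho(e1), rho(e2), rho(e3) form a trace-orthogonal basis of the 2x2 complex matrices (tr(X Y) = 2 if X = Y, else 0), so M = m0*1 + m1*rho(e1) + m2*rho(e2) + m3*rho(e3) with m0 = tr(M)/2 = 0, m1 = tr(M rho(e1))/2 = 0, m2 = tr(M rho(e2))/2 = -4*I, m3 = tr(M rho(e3))/2 = -5/6.
Multiplying table entries, the bivector images are rho(e12) = I*rho(e3), rho(e13) = -I*rho(e2), rho(e23) = I*rho(e1); with real blade coefficients the real parts of m0..m3 are the coefficients of 1, e1, e2, e3 and the imaginary parts give the bivectors (e23: Im m1, e13: -Im m2, e12: Im m3).
Answer: -5/6*e3 + 4*e13


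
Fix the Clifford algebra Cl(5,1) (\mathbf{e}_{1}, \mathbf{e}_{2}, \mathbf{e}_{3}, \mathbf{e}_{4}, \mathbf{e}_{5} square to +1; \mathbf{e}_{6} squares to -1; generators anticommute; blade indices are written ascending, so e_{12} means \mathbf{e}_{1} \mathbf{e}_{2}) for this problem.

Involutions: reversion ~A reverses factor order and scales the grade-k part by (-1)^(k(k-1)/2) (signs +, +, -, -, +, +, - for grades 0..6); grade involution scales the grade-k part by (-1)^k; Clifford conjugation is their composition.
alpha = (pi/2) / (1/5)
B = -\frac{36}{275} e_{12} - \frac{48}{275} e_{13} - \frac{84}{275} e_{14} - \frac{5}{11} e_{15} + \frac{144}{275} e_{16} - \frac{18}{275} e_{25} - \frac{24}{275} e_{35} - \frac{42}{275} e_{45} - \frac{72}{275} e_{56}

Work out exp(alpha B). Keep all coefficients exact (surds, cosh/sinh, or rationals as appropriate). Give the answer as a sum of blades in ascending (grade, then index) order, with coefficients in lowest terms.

B^2 term by term: the squares give (-\frac{36}{275})^2*(e_{12})^2 + (-\frac{48}{275})^2*(e_{13})^2 + (-\frac{84}{275})^2*(e_{14})^2 + (-\frac{5}{11})^2*(e_{15})^2 + (\frac{144}{275})^2*(e_{16})^2 + (-\frac{18}{275})^2*(e_{25})^2 + (-\frac{24}{275})^2*(e_{35})^2 + (-\frac{42}{275})^2*(e_{45})^2 + (-\frac{72}{275})^2*(e_{56})^2 = \frac{1296}{75625}*(-1) + \frac{2304}{75625}*(-1) + \frac{7056}{75625}*(-1) + \frac{25}{121}*(-1) + \frac{20736}{75625}*(+1) + \frac{324}{75625}*(-1) + \frac{576}{75625}*(-1) + \frac{1764}{75625}*(-1) + \frac{5184}{75625}*(+1) = -\frac{1}{25} (each basis 2-blade squares to minus the product of its generators' squares); cross terms between blades sharing an index anticommute and cancel; the commuting (index-disjoint) pairs give grade-4 terms 2*c*c'*(blade product), which cancel blade by blade — e_{1235}: \frac{1728}{75625} - \frac{1728}{75625} = 0; e_{1245}: \frac{3024}{75625} - \frac{3024}{75625} = 0; e_{1256}: \frac{5184}{75625} - \frac{5184}{75625} = 0; e_{1345}: \frac{4032}{75625} - \frac{4032}{75625} = 0; e_{1356}: \frac{6912}{75625} - \frac{6912}{75625} = 0; e_{1456}: \frac{12096}{75625} - \frac{12096}{75625} = 0 — confirming B is simple. So B^2 = -\frac{1}{25}.
B^2 = -\frac{1}{25} — a negative square means the series sums to a rotation: l = \frac{1}{5}, alpha*l = \frac{\pi}{2}, so exp(alpha B) = cos(\frac{\pi}{2}) + (sin(\frac{\pi}{2})/(\frac{1}{5}))*B = 0 + (5)*B.
Answer: - \frac{36}{55} e_{12} - \frac{48}{55} e_{13} - \frac{84}{55} e_{14} - \frac{25}{11} e_{15} + \frac{144}{55} e_{16} - \frac{18}{55} e_{25} - \frac{24}{55} e_{35} - \frac{42}{55} e_{45} - \frac{72}{55} e_{56}


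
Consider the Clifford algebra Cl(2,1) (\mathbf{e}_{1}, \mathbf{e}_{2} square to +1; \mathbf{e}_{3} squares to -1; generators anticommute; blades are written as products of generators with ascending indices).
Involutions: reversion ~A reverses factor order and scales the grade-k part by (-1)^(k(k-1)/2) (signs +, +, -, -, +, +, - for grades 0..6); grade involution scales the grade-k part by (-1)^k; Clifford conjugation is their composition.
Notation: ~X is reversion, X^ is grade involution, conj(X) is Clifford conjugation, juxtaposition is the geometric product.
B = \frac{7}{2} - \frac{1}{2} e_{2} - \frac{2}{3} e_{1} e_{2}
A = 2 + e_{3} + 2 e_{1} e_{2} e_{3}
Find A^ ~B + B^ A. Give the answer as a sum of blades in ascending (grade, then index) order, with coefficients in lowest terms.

first term: 7 - e_{2} - \frac{13}{6} e_{3} + \frac{4}{3} e_{1} e_{2} - e_{1} e_{3} - \frac{1}{2} e_{2} e_{3} - \frac{23}{3} e_{1} e_{2} e_{3}
second term: 7 + e_{2} + \frac{29}{6} e_{3} - \frac{4}{3} e_{1} e_{2} - e_{1} e_{3} + \frac{1}{2} e_{2} e_{3} + \frac{19}{3} e_{1} e_{2} e_{3}
Answer: 14 + \frac{8}{3} e_{3} - 2 e_{1} e_{3} - \frac{4}{3} e_{1} e_{2} e_{3}


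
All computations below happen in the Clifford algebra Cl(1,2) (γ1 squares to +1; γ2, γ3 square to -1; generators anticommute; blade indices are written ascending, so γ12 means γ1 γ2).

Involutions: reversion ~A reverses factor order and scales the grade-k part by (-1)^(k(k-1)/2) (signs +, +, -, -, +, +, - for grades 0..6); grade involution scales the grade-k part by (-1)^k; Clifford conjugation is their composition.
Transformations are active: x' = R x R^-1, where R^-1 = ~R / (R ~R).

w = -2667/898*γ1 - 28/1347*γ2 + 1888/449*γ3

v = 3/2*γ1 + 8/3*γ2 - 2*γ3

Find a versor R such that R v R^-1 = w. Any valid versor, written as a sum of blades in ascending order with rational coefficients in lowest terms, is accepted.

Construction: equal norms (both -319/36) license R = v + w = -660/449*γ1 + 1188/449*γ2 + 990/449*γ3 — nothing changes along that direction, while (v - w)/2 changes sign, so v maps onto w.
Answer: -660/449*γ1 + 1188/449*γ2 + 990/449*γ3


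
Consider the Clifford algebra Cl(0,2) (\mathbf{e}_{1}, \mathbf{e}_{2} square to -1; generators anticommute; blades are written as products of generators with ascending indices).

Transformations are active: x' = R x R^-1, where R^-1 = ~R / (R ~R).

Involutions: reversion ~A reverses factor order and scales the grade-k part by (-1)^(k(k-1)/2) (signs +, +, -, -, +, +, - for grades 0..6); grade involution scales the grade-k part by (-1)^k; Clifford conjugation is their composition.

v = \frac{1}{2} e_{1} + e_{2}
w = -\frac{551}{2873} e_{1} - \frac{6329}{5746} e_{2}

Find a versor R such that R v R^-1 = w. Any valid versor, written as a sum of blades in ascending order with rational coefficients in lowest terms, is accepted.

Construction: equal norms (both -\frac{5}{4}) license R = v + w = \frac{1771}{5746} e_{1} - \frac{583}{5746} e_{2} — nothing changes along that direction, while (v - w)/2 changes sign, so v maps onto w.
Answer: \frac{1771}{5746} e_{1} - \frac{583}{5746} e_{2}


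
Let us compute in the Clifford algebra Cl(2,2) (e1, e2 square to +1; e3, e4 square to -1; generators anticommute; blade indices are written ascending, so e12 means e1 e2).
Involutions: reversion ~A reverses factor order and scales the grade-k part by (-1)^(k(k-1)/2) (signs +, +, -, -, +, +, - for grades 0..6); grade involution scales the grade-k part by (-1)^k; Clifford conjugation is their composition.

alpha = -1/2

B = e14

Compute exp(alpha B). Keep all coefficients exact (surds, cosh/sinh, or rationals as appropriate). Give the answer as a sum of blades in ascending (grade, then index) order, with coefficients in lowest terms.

B^2 = (1)^2*(e14)^2 = 1*(+1) = 1 (a basis 2-blade squares to minus the product of its generators' squares).
B^2 = 1 — a positive square means the series sums to a boost: l = 1, alpha*l = -1/2, so exp(alpha B) = cosh(-1/2) + (sinh(-1/2)/1)*B = cosh(1/2) + (-sinh(1/2))*B.
Answer: cosh(1/2) - sinh(1/2)*e14


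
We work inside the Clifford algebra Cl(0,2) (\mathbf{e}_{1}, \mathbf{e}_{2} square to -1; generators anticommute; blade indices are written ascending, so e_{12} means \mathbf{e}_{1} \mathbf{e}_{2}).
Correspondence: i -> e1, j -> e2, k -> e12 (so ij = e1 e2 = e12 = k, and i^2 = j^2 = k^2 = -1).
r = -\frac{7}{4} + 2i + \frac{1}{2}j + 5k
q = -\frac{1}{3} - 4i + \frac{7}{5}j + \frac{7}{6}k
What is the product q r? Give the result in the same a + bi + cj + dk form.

In blades: q = -\frac{1}{3} - 4 e_{1} + \frac{7}{5} e_{2} + \frac{7}{6} e_{12}, r = -\frac{7}{4} + 2 e_{1} + \frac{1}{2} e_{2} + 5 e_{12}.
Distribute q over r term by term (generator squares from the signature, products reordered to ascending indices): (-\frac{1}{3})*r = \frac{7}{12} - \frac{2}{3} e_{1} - \frac{1}{6} e_{2} - \frac{5}{3} e_{12}; (-4 e_{1})*r = 8 + 7 e_{1} + 20 e_{2} - 2 e_{12}; (\frac{7}{5} e_{2})*r = -\frac{7}{10} + 7 e_{1} - \frac{49}{20} e_{2} - \frac{14}{5} e_{12}; (\frac{7}{6} e_{12})*r = -\frac{35}{6} - \frac{7}{12} e_{1} + \frac{7}{3} e_{2} - \frac{49}{24} e_{12}.
Sum: \frac{41}{20} + \frac{51}{4} e_{1} + \frac{1183}{60} e_{2} - \frac{1021}{120} e_{12}; translating back through the correspondence:
Answer: \frac{41}{20} + \frac{51}{4}i + \frac{1183}{60}j - \frac{1021}{120}k


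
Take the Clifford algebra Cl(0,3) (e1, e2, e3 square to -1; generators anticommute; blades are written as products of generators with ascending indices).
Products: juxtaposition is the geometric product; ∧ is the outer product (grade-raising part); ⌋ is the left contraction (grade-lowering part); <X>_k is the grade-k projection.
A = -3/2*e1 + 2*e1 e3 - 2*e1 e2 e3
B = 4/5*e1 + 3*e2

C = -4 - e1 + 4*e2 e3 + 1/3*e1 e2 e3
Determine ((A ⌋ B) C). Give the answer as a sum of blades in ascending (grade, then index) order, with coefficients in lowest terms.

step 1: 6/5
step 2: -24/5 - 6/5*e1 + 24/5*e2 e3 + 2/5*e1 e2 e3
Answer: -24/5 - 6/5*e1 + 24/5*e2 e3 + 2/5*e1 e2 e3


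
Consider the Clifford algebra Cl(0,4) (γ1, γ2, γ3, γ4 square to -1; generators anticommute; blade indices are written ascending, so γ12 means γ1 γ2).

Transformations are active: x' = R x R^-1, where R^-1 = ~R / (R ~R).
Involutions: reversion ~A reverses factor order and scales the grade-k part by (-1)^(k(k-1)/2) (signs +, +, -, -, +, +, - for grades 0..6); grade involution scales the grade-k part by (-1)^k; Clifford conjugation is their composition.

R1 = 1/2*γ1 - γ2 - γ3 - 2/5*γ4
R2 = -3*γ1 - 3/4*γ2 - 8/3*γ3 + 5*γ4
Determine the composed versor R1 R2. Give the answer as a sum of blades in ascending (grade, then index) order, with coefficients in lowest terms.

Distribute over the terms of R1 (each basis-blade product reordered to ascending indices, repeated generators contracted through their squares):
(1/2*γ1) R2 = 3/2 - 3/8*γ12 - 4/3*γ13 + 5/2*γ14
(-γ2) R2 = -3/4 - 3*γ12 + 8/3*γ23 - 5*γ24
(-γ3) R2 = -8/3 - 3*γ13 - 3/4*γ23 - 5*γ34
(-2/5*γ4) R2 = 2 - 6/5*γ14 - 3/10*γ24 - 16/15*γ34
Summing the partial products and collecting blades:
Answer: 1/12 - 27/8*γ12 - 13/3*γ13 + 13/10*γ14 + 23/12*γ23 - 53/10*γ24 - 91/15*γ34


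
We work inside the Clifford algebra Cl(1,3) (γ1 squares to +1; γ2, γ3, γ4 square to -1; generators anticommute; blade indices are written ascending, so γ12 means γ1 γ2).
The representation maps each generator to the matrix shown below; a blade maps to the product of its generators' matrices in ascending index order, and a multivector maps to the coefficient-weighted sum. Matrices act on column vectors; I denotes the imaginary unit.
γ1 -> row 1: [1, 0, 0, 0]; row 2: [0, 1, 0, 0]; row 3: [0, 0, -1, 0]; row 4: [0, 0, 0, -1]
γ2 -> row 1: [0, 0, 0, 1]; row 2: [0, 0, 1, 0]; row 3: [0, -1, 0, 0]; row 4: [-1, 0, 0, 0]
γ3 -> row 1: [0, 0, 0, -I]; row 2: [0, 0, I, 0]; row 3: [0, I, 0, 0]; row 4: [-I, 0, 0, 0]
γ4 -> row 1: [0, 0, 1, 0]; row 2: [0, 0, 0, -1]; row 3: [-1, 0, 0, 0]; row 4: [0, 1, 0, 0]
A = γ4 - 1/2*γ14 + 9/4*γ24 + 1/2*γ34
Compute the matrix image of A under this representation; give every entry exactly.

Bivector images (products of the table entries): rho(γ14) = rho(γ1)rho(γ4) = row 1: [0, 0, 1, 0]; row 2: [0, 0, 0, -1]; row 3: [1, 0, 0, 0]; row 4: [0, -1, 0, 0]; rho(γ24) = rho(γ2)rho(γ4) = row 1: [0, 1, 0, 0]; row 2: [-1, 0, 0, 0]; row 3: [0, 0, 0, 1]; row 4: [0, 0, -1, 0]; rho(γ34) = rho(γ3)rho(γ4) = row 1: [0, -I, 0, 0]; row 2: [-I, 0, 0, 0]; row 3: [0, 0, 0, -I]; row 4: [0, 0, -I, 0].
M = (1)*rho(γ4) + (-1/2)*rho(γ14) + (9/4)*rho(γ24) + (1/2)*rho(γ34), summed entrywise:
Answer: row 1: [0, 9/4 - I/2, 1/2, 0]; row 2: [-9/4 - I/2, 0, 0, -1/2]; row 3: [-3/2, 0, 0, 9/4 - I/2]; row 4: [0, 3/2, -9/4 - I/2, 0]


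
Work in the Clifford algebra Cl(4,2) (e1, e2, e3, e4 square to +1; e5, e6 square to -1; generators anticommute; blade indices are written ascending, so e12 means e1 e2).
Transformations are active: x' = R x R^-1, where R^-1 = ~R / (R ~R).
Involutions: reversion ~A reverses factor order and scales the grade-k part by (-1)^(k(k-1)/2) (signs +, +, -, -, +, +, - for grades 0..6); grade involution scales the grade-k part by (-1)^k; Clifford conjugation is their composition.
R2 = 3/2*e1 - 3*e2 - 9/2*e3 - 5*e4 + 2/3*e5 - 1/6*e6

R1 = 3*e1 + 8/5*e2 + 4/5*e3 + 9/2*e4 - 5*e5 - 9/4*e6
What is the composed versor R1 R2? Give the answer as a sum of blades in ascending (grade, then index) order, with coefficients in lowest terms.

Distribute over the terms of R1 (each basis-blade product reordered to ascending indices, repeated generators contracted through their squares):
(3*e1) R2 = 9/2 - 9*e12 - 27/2*e13 - 15*e14 + 2*e15 - 1/2*e16
(8/5*e2) R2 = -24/5 - 12/5*e12 - 36/5*e23 - 8*e24 + 16/15*e25 - 4/15*e26
(4/5*e3) R2 = -18/5 - 6/5*e13 + 12/5*e23 - 4*e34 + 8/15*e35 - 2/15*e36
(9/2*e4) R2 = -45/2 - 27/4*e14 + 27/2*e24 + 81/4*e34 + 3*e45 - 3/4*e46
(-5*e5) R2 = 10/3 + 15/2*e15 - 15*e25 - 45/2*e35 - 25*e45 + 5/6*e56
(-9/4*e6) R2 = -3/8 + 27/8*e16 - 27/4*e26 - 81/8*e36 - 45/4*e46 + 3/2*e56
Summing the partial products and collecting blades:
Answer: -2813/120 - 57/5*e12 - 147/10*e13 - 87/4*e14 + 19/2*e15 + 23/8*e16 - 24/5*e23 + 11/2*e24 - 209/15*e25 - 421/60*e26 + 65/4*e34 - 659/30*e35 - 1231/120*e36 - 22*e45 - 12*e46 + 7/3*e56
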